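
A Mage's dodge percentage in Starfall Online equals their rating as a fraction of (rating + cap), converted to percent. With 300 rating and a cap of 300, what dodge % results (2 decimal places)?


dodge% = 300 / (300 + 300) * 100
= 300 / 600 * 100
= 0.5 * 100
= 50.00%

50.00%


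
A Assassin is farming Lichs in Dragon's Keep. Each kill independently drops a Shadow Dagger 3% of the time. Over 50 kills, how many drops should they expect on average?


Expected drops = kills * (drop_rate / 100)
= 50 * (3 / 100)
= 50 * 0.03
= 1.5

1.5 drops


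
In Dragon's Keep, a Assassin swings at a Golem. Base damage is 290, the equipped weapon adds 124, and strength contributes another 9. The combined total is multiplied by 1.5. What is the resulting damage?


Sum base + weapon + str = 290 + 124 + 9 = 423
Multiply by 1.5:
423 * 1.5 = 634.5

634.5 damage


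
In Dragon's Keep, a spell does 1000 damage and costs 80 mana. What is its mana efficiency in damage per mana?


Efficiency = damage / mana
= 1000 / 80
= 12.50

12.50 dmg/mana


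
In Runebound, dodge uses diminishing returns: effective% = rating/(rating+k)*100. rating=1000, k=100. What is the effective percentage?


effective% = rating / (rating + k) * 100
= 1000 / (1000 + 100) * 100
= 1000 / 1100 * 100
= 0.909091 * 100
= 90.91%

90.91%


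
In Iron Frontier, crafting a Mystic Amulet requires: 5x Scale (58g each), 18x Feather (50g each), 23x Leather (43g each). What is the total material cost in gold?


Cost breakdown:
  Scale: 5 * 58 = 290
  Feather: 18 * 50 = 900
  Leather: 23 * 43 = 989
Total = 290 + 900 + 989 = 2179

2179 gold


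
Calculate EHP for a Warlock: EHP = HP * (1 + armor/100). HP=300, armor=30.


EHP = 300 * (1 + 30/100)
= 300 * (1 + 0.3)
= 300 * 1.3
= 390.0

390.0 EHP


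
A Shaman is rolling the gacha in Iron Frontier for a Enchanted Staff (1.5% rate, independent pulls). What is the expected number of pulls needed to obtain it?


Expected pulls for a geometric distribution = 1/p = 100 / rate%
= 100 / 1.5
= 66.67

66.67 pulls


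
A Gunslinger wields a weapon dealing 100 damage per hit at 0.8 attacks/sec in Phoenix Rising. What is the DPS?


DPS = damage * attack_speed
= 100 * 0.8
= 80.0

80.0 DPS


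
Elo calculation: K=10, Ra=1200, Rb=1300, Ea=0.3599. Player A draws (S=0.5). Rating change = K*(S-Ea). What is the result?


Elo update: delta = K * (S - Ea), where S = 0.5 (draws)
S - Ea = 0.5 - 0.3599 = 0.1401
Rating change = 10 * 0.1401
= 1.40

1.40 rating points


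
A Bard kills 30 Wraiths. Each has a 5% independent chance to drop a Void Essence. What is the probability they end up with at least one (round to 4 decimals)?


P(at least one) = 1 - P(none) = 1 - (1-p)^n
p = 5/100 = 0.05
1 - p = 0.95
(1 - p)^30 = 0.95^30 = 0.214639
P(at least one) = 1 - 0.214639 = 0.7854

0.7854


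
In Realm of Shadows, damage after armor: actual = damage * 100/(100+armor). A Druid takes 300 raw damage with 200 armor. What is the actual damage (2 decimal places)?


actual = 300 * 100 / (100 + 200)
= 300 * 100 / 300
= 30000 / 300
= 100.00

100.00 damage


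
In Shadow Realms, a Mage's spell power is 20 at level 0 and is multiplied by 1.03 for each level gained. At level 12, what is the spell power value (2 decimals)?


value = base * growth^level
= 20 * 1.03^12
= 20 * 1.425761
= 28.52

28.52 spell power


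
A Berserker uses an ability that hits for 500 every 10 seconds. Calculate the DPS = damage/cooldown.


DPS = damage / cooldown
= 500 / 10
= 50.00

50.00 DPS


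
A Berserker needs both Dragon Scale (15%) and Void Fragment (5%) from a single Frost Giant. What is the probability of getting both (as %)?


For independent events, P(both) = P(A) * P(B)
= 15% * 5%
= 75 / 100 %
= 0.75%

0.75%


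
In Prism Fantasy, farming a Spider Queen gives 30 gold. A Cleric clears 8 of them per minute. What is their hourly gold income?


Gold per minute = 30 * 8 = 240
Gold per hour = 240 * 60 = 14400

14400 gold/hour


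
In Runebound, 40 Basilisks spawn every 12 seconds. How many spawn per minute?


Spawns per minute = count * (60 / interval)
= 40 * (60 / 12)
= 40 * 5.0
= 200.0

200.0 per minute


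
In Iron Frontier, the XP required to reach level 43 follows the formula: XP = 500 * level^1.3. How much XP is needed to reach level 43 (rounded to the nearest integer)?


XP = 500 * level^1.3
Substitute level = 43:
XP = 500 * 43^1.3
= 500 * 132.8951
= 66448

66448 XP


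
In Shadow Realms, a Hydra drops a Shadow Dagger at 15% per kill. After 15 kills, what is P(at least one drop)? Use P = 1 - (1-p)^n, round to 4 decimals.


P(at least one) = 1 - P(none) = 1 - (1-p)^n
p = 15/100 = 0.15
1 - p = 0.85
(1 - p)^15 = 0.85^15 = 0.087354
P(at least one) = 1 - 0.087354 = 0.9126

0.9126


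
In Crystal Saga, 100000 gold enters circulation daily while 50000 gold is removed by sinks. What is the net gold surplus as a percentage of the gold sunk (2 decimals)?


Net gold = 100000 - 50000 = 50000
Inflation rate = net / sunk * 100 = 50000 / 50000 * 100
= 1.0 * 100
= 100.00%

100.00%


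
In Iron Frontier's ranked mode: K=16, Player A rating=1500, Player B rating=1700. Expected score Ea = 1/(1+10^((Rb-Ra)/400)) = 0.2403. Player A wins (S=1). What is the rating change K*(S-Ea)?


Elo update: delta = K * (S - Ea), where S = 1 (wins)
S - Ea = 1 - 0.2403 = 0.7597
Rating change = 16 * 0.7597
= 12.16

12.16 rating points


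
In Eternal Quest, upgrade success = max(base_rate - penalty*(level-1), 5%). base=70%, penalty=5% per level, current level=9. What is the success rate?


raw_rate = 70 - 5 * (9 - 1)
= 70 - 5 * 8
= 70 - 40
= 30
Apply floor: max(30, 5) = 30%

30%


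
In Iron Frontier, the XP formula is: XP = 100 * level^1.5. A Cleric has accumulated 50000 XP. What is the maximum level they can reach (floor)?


XP = 100 * level^1.5, so level = (XP / 100)^(1/1.5)
= (50000 / 100)^(1/1.5)
= 500.0^0.6667
= 62.9961
Floor: level = 62

level 62


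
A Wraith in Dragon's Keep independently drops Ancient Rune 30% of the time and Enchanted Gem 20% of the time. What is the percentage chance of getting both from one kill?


For independent events, P(both) = P(A) * P(B)
= 30% * 20%
= 600 / 100 %
= 6.0%

6.0%


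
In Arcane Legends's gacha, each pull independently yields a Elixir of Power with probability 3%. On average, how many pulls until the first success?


Expected pulls for a geometric distribution = 1/p = 100 / rate%
= 100 / 3
= 33.33

33.33 pulls


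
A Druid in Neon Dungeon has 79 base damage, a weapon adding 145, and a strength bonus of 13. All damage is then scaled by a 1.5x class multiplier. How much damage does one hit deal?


Sum base + weapon + str = 79 + 145 + 13 = 237
Multiply by 1.5:
237 * 1.5 = 355.5

355.5 damage


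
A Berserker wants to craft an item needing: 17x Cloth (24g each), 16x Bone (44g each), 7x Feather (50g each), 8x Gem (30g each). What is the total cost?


Cost breakdown:
  Cloth: 17 * 24 = 408
  Bone: 16 * 44 = 704
  Feather: 7 * 50 = 350
  Gem: 8 * 30 = 240
Total = 408 + 704 + 350 + 240 = 1702

1702 gold


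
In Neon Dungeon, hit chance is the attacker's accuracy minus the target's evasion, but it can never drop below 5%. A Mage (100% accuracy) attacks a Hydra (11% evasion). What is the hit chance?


accuracy - evasion = 100 - 11 = 89
Apply floor: max(89, 5) = 89
Hit chance = 89%

89%


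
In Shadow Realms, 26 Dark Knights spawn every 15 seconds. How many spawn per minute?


Spawns per minute = count * (60 / interval)
= 26 * (60 / 15)
= 26 * 4.0
= 104.0

104.0 per minute


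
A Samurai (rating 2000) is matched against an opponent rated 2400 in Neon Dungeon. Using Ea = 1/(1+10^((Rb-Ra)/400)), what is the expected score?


Elo expected score: Ea = 1/(1 + 10^((Rb-Ra)/400))
Rb - Ra = 2400 - 2000 = 400
(Rb-Ra)/400 = 400/400 = 1.0
10^1.0 = 10.0
Ea = 1/(1 + 10.0) = 1/11.0 = 0.0909

0.0909


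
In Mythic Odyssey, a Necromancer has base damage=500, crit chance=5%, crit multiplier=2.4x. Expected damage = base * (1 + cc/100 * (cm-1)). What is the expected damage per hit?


E[dmg] = base * (1 + crit_chance * (crit_mult - 1))
cc as decimal = 5/100 = 0.05
cm - 1 = 2.4 - 1 = 1.4
Bonus factor = 0.05 * 1.4 = 0.07
Total multiplier = 1 + 0.07 = 1.07
Expected damage = 500 * 1.07 = 535.00

535.00 damage


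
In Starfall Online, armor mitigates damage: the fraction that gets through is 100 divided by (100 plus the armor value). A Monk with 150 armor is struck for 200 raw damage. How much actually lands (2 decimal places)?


actual = 200 * 100 / (100 + 150)
= 200 * 100 / 250
= 20000 / 250
= 80.00

80.00 damage


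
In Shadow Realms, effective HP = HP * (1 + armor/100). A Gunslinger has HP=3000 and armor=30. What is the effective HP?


EHP = 3000 * (1 + 30/100)
= 3000 * (1 + 0.3)
= 3000 * 1.3
= 3900.0

3900.0 EHP


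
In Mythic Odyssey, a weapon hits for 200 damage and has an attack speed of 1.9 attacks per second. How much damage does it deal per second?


DPS = damage * attack_speed
= 200 * 1.9
= 380.0

380.0 DPS


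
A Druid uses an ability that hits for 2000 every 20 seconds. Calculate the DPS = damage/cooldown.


DPS = damage / cooldown
= 2000 / 20
= 100.00

100.00 DPS


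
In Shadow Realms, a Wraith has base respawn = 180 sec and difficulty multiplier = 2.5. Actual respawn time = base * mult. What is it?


Respawn time = base * multiplier
= 180 * 2.5
= 450.0 seconds

450.0 seconds


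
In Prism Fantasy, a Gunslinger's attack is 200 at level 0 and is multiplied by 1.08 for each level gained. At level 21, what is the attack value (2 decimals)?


value = base * growth^level
= 200 * 1.08^21
= 200 * 5.033834
= 1006.77

1006.77 attack


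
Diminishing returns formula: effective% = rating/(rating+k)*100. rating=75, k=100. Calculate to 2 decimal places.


effective% = rating / (rating + k) * 100
= 75 / (75 + 100) * 100
= 75 / 175 * 100
= 0.428571 * 100
= 42.86%

42.86%


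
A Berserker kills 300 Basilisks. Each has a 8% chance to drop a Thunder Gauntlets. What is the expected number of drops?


Expected drops = kills * (drop_rate / 100)
= 300 * (8 / 100)
= 300 * 0.08
= 24.0

24.0 drops


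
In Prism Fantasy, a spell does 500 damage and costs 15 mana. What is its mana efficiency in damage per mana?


Efficiency = damage / mana
= 500 / 15
= 33.33

33.33 dmg/mana


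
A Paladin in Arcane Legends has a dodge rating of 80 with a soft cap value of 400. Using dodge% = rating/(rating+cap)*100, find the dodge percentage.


dodge% = 80 / (80 + 400) * 100
= 80 / 480 * 100
= 0.166667 * 100
= 16.67%

16.67%


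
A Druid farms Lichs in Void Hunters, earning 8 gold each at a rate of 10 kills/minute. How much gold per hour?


Gold per minute = 8 * 10 = 80
Gold per hour = 80 * 60 = 4800

4800 gold/hour


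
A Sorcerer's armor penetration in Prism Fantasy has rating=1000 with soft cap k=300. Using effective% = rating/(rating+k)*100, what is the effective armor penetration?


effective% = rating / (rating + k) * 100
= 1000 / (1000 + 300) * 100
= 1000 / 1300 * 100
= 0.769231 * 100
= 76.92%

76.92%


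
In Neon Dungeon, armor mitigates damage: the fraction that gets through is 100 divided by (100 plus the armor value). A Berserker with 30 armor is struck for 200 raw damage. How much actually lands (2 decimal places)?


actual = 200 * 100 / (100 + 30)
= 200 * 100 / 130
= 20000 / 130
= 153.85

153.85 damage


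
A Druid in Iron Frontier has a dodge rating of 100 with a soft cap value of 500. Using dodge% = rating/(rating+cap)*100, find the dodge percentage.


dodge% = 100 / (100 + 500) * 100
= 100 / 600 * 100
= 0.166667 * 100
= 16.67%

16.67%


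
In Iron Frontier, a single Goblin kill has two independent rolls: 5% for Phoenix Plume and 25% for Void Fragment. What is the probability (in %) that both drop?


For independent events, P(both) = P(A) * P(B)
= 5% * 25%
= 125 / 100 %
= 1.25%

1.25%


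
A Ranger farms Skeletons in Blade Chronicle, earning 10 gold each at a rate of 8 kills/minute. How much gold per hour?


Gold per minute = 10 * 8 = 80
Gold per hour = 80 * 60 = 4800

4800 gold/hour


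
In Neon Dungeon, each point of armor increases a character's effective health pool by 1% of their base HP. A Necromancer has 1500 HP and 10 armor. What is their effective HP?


EHP = 1500 * (1 + 10/100)
= 1500 * (1 + 0.1)
= 1500 * 1.1
= 1650.0

1650.0 EHP


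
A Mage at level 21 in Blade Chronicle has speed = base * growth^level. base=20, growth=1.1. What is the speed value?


value = base * growth^level
= 20 * 1.1^21
= 20 * 7.4002499
= 148.00

148.00 speed


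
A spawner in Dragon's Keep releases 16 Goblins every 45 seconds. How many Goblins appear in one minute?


Spawns per minute = count * (60 / interval)
= 16 * (60 / 45)
= 16 * 1.3333
= 21.33

21.33 per minute


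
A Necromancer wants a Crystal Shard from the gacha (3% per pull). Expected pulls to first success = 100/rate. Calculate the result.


Expected pulls for a geometric distribution = 1/p = 100 / rate%
= 100 / 3
= 33.33

33.33 pulls


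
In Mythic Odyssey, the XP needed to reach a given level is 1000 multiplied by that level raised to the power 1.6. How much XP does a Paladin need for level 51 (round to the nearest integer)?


XP = 1000 * level^1.6
Substitute level = 51:
XP = 1000 * 51^1.6
= 1000 * 539.6501
= 539650

539650 XP


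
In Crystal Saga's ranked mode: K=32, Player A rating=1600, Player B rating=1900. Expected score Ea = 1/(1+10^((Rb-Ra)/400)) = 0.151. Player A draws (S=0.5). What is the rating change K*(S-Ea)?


Elo update: delta = K * (S - Ea), where S = 0.5 (draws)
S - Ea = 0.5 - 0.151 = 0.349
Rating change = 32 * 0.349
= 11.17

11.17 rating points


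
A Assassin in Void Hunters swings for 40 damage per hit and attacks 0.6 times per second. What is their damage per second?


DPS = damage * attack_speed
= 40 * 0.6
= 24.0

24.0 DPS


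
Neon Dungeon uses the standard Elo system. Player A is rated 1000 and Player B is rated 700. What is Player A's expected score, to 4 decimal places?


Elo expected score: Ea = 1/(1 + 10^((Rb-Ra)/400))
Rb - Ra = 700 - 1000 = -300
(Rb-Ra)/400 = -300/400 = -0.75
10^-0.75 = 0.177828
Ea = 1/(1 + 0.177828) = 1/1.177828 = 0.8490

0.8490


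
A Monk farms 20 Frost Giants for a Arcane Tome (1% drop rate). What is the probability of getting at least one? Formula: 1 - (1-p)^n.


P(at least one) = 1 - P(none) = 1 - (1-p)^n
p = 1/100 = 0.01
1 - p = 0.99
(1 - p)^20 = 0.99^20 = 0.817907
P(at least one) = 1 - 0.817907 = 0.1821

0.1821


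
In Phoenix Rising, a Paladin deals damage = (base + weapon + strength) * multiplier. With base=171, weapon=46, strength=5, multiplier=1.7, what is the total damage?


Sum base + weapon + str = 171 + 46 + 5 = 222
Multiply by 1.7:
222 * 1.7 = 377.4

377.4 damage


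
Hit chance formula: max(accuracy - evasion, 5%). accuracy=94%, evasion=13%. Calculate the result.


accuracy - evasion = 94 - 13 = 81
Apply floor: max(81, 5) = 81
Hit chance = 81%

81%


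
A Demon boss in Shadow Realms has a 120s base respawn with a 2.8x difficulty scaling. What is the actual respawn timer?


Respawn time = base * multiplier
= 120 * 2.8
= 336.0 seconds

336.0 seconds


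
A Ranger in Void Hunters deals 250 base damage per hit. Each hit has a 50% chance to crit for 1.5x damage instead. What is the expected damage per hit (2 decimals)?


E[dmg] = base * (1 + crit_chance * (crit_mult - 1))
cc as decimal = 50/100 = 0.5
cm - 1 = 1.5 - 1 = 0.5
Bonus factor = 0.5 * 0.5 = 0.25
Total multiplier = 1 + 0.25 = 1.25
Expected damage = 250 * 1.25 = 312.50

312.50 damage


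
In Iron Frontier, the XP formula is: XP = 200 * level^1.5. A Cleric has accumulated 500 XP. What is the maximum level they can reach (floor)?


XP = 200 * level^1.5, so level = (XP / 200)^(1/1.5)
= (500 / 200)^(1/1.5)
= 2.5^0.6667
= 1.842
Floor: level = 1

level 1


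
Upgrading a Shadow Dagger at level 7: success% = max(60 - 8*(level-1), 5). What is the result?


raw_rate = 60 - 8 * (7 - 1)
= 60 - 8 * 6
= 60 - 48
= 12
Apply floor: max(12, 5) = 12%

12%


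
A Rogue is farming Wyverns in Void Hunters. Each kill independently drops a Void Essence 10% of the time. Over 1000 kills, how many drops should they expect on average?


Expected drops = kills * (drop_rate / 100)
= 1000 * (10 / 100)
= 1000 * 0.1
= 100.0

100.0 drops


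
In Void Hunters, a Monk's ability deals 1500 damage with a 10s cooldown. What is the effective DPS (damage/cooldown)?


DPS = damage / cooldown
= 1500 / 10
= 150.00

150.00 DPS


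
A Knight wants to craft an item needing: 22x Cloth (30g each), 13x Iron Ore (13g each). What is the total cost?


Cost breakdown:
  Cloth: 22 * 30 = 660
  Iron Ore: 13 * 13 = 169
Total = 660 + 169 = 829

829 gold


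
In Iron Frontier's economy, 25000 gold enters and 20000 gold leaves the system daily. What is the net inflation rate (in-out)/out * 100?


Net gold = 25000 - 20000 = 5000
Inflation rate = net / sunk * 100 = 5000 / 20000 * 100
= 0.25 * 100
= 25.00%

25.00%


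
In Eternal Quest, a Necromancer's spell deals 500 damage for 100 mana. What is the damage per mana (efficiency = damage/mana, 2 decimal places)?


Efficiency = damage / mana
= 500 / 100
= 5.00

5.00 dmg/mana


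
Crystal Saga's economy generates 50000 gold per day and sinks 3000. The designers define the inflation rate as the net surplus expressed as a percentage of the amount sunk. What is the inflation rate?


Net gold = 50000 - 3000 = 47000
Inflation rate = net / sunk * 100 = 47000 / 3000 * 100
= 15.666667 * 100
= 1566.67%

1566.67%


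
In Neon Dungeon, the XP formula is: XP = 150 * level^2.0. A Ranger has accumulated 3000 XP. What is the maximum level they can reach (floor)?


XP = 150 * level^2.0, so level = (XP / 150)^(1/2.0)
= (3000 / 150)^(1/2.0)
= 20.0^0.5
= 4.4721
Floor: level = 4

level 4


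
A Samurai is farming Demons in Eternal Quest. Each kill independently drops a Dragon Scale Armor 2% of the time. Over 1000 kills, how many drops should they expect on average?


Expected drops = kills * (drop_rate / 100)
= 1000 * (2 / 100)
= 1000 * 0.02
= 20.0

20.0 drops


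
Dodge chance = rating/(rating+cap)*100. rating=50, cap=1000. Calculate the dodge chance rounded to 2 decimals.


dodge% = 50 / (50 + 1000) * 100
= 50 / 1050 * 100
= 0.047619 * 100
= 4.76%

4.76%


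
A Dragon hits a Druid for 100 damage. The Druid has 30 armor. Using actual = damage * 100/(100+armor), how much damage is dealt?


actual = 100 * 100 / (100 + 30)
= 100 * 100 / 130
= 10000 / 130
= 76.92

76.92 damage


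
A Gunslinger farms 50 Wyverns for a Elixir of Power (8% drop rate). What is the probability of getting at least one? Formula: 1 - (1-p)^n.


P(at least one) = 1 - P(none) = 1 - (1-p)^n
p = 8/100 = 0.08
1 - p = 0.92
(1 - p)^50 = 0.92^50 = 0.015466
P(at least one) = 1 - 0.015466 = 0.9845

0.9845


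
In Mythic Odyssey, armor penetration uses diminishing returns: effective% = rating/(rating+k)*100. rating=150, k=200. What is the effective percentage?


effective% = rating / (rating + k) * 100
= 150 / (150 + 200) * 100
= 150 / 350 * 100
= 0.428571 * 100
= 42.86%

42.86%


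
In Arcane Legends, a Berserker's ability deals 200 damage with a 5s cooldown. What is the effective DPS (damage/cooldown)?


DPS = damage / cooldown
= 200 / 5
= 40.00

40.00 DPS


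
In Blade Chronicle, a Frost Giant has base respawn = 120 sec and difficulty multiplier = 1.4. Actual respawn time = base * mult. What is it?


Respawn time = base * multiplier
= 120 * 1.4
= 168.0 seconds

168.0 seconds


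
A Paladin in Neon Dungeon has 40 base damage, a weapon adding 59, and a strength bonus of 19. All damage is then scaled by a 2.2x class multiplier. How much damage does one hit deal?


Sum base + weapon + str = 40 + 59 + 19 = 118
Multiply by 2.2:
118 * 2.2 = 259.6

259.6 damage


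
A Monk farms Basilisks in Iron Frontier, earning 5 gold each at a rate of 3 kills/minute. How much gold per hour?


Gold per minute = 5 * 3 = 15
Gold per hour = 15 * 60 = 900

900 gold/hour


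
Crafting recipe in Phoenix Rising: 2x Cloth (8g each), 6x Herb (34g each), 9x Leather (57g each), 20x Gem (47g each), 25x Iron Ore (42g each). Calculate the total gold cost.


Cost breakdown:
  Cloth: 2 * 8 = 16
  Herb: 6 * 34 = 204
  Leather: 9 * 57 = 513
  Gem: 20 * 47 = 940
  Iron Ore: 25 * 42 = 1050
Total = 16 + 204 + 513 + 940 + 1050 = 2723

2723 gold


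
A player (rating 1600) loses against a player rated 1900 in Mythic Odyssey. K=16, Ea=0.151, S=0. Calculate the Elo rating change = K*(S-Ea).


Elo update: delta = K * (S - Ea), where S = 0 (loses)
S - Ea = 0 - 0.151 = -0.151
Rating change = 16 * -0.151
= -2.42

-2.42 rating points


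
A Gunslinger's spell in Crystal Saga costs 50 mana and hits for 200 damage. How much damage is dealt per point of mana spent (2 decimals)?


Efficiency = damage / mana
= 200 / 50
= 4.00

4.00 dmg/mana


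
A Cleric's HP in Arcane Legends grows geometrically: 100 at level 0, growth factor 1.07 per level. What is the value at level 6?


value = base * growth^level
= 100 * 1.07^6
= 100 * 1.50073
= 150.07

150.07 HP


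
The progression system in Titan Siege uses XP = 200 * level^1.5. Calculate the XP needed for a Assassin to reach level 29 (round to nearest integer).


XP = 200 * level^1.5
Substitute level = 29:
XP = 200 * 29^1.5
= 200 * 156.1698
= 31234

31234 XP


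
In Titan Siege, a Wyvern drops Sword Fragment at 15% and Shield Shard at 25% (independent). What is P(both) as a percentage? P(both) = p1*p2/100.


For independent events, P(both) = P(A) * P(B)
= 15% * 25%
= 375 / 100 %
= 3.75%

3.75%


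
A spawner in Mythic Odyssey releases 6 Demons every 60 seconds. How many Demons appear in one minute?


Spawns per minute = count * (60 / interval)
= 6 * (60 / 60)
= 6 * 1.0
= 6.0

6.0 per minute


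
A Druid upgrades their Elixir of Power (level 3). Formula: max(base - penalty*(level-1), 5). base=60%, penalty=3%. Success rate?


raw_rate = 60 - 3 * (3 - 1)
= 60 - 3 * 2
= 60 - 6
= 54
Apply floor: max(54, 5) = 54%

54%


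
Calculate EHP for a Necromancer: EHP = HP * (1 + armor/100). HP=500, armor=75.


EHP = 500 * (1 + 75/100)
= 500 * (1 + 0.75)
= 500 * 1.75
= 875.0

875.0 EHP


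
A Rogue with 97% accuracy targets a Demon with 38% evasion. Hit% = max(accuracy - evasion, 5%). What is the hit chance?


accuracy - evasion = 97 - 38 = 59
Apply floor: max(59, 5) = 59
Hit chance = 59%

59%


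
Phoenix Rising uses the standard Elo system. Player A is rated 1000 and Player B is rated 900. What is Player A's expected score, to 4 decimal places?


Elo expected score: Ea = 1/(1 + 10^((Rb-Ra)/400))
Rb - Ra = 900 - 1000 = -100
(Rb-Ra)/400 = -100/400 = -0.25
10^-0.25 = 0.562341
Ea = 1/(1 + 0.562341) = 1/1.562341 = 0.6401

0.6401


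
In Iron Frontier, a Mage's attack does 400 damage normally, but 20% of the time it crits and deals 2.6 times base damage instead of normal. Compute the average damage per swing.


E[dmg] = base * (1 + crit_chance * (crit_mult - 1))
cc as decimal = 20/100 = 0.2
cm - 1 = 2.6 - 1 = 1.6
Bonus factor = 0.2 * 1.6 = 0.32
Total multiplier = 1 + 0.32 = 1.32
Expected damage = 400 * 1.32 = 528.00

528.00 damage


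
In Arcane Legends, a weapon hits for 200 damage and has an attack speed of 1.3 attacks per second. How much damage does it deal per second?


DPS = damage * attack_speed
= 200 * 1.3
= 260.0

260.0 DPS


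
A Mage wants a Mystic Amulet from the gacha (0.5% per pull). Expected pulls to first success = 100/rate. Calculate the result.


Expected pulls for a geometric distribution = 1/p = 100 / rate%
= 100 / 0.5
= 200.0

200.0 pulls


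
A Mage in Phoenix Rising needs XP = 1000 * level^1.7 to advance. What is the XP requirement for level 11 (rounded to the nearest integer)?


XP = 1000 * level^1.7
Substitute level = 11:
XP = 1000 * 11^1.7
= 1000 * 58.9342
= 58934

58934 XP


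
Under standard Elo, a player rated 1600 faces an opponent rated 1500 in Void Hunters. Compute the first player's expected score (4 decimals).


Elo expected score: Ea = 1/(1 + 10^((Rb-Ra)/400))
Rb - Ra = 1500 - 1600 = -100
(Rb-Ra)/400 = -100/400 = -0.25
10^-0.25 = 0.562341
Ea = 1/(1 + 0.562341) = 1/1.562341 = 0.6401

0.6401


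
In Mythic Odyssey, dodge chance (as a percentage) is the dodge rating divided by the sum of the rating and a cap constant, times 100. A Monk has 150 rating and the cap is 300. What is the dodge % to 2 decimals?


dodge% = 150 / (150 + 300) * 100
= 150 / 450 * 100
= 0.333333 * 100
= 33.33%

33.33%


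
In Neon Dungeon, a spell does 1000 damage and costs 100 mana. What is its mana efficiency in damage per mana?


Efficiency = damage / mana
= 1000 / 100
= 10.00

10.00 dmg/mana


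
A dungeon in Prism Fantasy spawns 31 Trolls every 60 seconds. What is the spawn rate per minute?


Spawns per minute = count * (60 / interval)
= 31 * (60 / 60)
= 31 * 1.0
= 31.0

31.0 per minute


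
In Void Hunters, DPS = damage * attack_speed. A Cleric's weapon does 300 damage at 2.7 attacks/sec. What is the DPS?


DPS = damage * attack_speed
= 300 * 2.7
= 810.0

810.0 DPS


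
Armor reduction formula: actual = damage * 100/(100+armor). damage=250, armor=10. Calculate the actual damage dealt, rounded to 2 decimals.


actual = 250 * 100 / (100 + 10)
= 250 * 100 / 110
= 25000 / 110
= 227.27

227.27 damage


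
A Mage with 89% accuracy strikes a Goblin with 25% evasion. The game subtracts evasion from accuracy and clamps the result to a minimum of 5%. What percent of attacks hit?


accuracy - evasion = 89 - 25 = 64
Apply floor: max(64, 5) = 64
Hit chance = 64%

64%


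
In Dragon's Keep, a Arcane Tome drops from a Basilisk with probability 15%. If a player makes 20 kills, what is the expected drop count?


Expected drops = kills * (drop_rate / 100)
= 20 * (15 / 100)
= 20 * 0.15
= 3.0

3.0 drops


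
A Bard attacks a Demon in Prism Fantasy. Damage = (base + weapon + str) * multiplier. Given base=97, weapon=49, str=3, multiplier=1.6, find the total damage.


Sum base + weapon + str = 97 + 49 + 3 = 149
Multiply by 1.6:
149 * 1.6 = 238.4

238.4 damage


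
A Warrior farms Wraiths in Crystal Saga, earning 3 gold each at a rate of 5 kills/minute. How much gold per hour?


Gold per minute = 3 * 5 = 15
Gold per hour = 15 * 60 = 900

900 gold/hour


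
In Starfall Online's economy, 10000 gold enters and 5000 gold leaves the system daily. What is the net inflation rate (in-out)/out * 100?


Net gold = 10000 - 5000 = 5000
Inflation rate = net / sunk * 100 = 5000 / 5000 * 100
= 1.0 * 100
= 100.00%

100.00%


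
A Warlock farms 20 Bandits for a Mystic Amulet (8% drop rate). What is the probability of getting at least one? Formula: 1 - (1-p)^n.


P(at least one) = 1 - P(none) = 1 - (1-p)^n
p = 8/100 = 0.08
1 - p = 0.92
(1 - p)^20 = 0.92^20 = 0.188693
P(at least one) = 1 - 0.188693 = 0.8113

0.8113


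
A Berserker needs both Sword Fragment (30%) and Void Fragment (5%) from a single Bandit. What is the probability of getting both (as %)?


For independent events, P(both) = P(A) * P(B)
= 30% * 5%
= 150 / 100 %
= 1.5%

1.5%


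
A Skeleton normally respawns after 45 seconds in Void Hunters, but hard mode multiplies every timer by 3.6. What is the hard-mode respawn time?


Respawn time = base * multiplier
= 45 * 3.6
= 162.0 seconds

162.0 seconds


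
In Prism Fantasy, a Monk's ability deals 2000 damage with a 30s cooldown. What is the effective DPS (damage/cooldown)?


DPS = damage / cooldown
= 2000 / 30
= 66.67

66.67 DPS


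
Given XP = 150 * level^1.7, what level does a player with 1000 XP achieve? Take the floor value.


XP = 150 * level^1.7, so level = (XP / 150)^(1/1.7)
= (1000 / 150)^(1/1.7)
= 6.6667^0.5882
= 3.0525
Floor: level = 3

level 3


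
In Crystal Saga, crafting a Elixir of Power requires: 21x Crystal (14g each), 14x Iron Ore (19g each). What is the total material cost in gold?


Cost breakdown:
  Crystal: 21 * 14 = 294
  Iron Ore: 14 * 19 = 266
Total = 294 + 266 = 560

560 gold


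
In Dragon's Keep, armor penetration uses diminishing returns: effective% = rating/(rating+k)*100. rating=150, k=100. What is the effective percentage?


effective% = rating / (rating + k) * 100
= 150 / (150 + 100) * 100
= 150 / 250 * 100
= 0.6 * 100
= 60.00%

60.00%


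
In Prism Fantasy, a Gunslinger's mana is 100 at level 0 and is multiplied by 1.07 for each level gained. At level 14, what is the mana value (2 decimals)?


value = base * growth^level
= 100 * 1.07^14
= 100 * 2.578534
= 257.85

257.85 mana


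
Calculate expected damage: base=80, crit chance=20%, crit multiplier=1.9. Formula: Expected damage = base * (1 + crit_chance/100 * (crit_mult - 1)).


E[dmg] = base * (1 + crit_chance * (crit_mult - 1))
cc as decimal = 20/100 = 0.2
cm - 1 = 1.9 - 1 = 0.9
Bonus factor = 0.2 * 0.9 = 0.18
Total multiplier = 1 + 0.18 = 1.18
Expected damage = 80 * 1.18 = 94.40

94.40 damage


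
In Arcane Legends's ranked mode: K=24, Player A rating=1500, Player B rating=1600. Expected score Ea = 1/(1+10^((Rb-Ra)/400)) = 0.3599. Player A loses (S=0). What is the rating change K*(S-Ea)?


Elo update: delta = K * (S - Ea), where S = 0 (loses)
S - Ea = 0 - 0.3599 = -0.3599
Rating change = 24 * -0.3599
= -8.64

-8.64 rating points


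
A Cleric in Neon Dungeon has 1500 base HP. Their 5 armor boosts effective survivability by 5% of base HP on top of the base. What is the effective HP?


EHP = 1500 * (1 + 5/100)
= 1500 * (1 + 0.05)
= 1500 * 1.05
= 1575.0

1575.0 EHP


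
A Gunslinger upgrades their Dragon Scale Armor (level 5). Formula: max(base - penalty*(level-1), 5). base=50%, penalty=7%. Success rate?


raw_rate = 50 - 7 * (5 - 1)
= 50 - 7 * 4
= 50 - 28
= 22
Apply floor: max(22, 5) = 22%

22%


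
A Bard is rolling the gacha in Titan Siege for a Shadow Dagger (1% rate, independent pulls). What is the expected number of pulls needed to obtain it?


Expected pulls for a geometric distribution = 1/p = 100 / rate%
= 100 / 1
= 100.0

100.0 pulls


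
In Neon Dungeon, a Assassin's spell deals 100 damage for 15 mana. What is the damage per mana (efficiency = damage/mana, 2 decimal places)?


Efficiency = damage / mana
= 100 / 15
= 6.67

6.67 dmg/mana


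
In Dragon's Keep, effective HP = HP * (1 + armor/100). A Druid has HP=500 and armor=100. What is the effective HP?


EHP = 500 * (1 + 100/100)
= 500 * (1 + 1.0)
= 500 * 2.0
= 1000.0

1000.0 EHP


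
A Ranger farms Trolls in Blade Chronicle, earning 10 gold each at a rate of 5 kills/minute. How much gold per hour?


Gold per minute = 10 * 5 = 50
Gold per hour = 50 * 60 = 3000

3000 gold/hour


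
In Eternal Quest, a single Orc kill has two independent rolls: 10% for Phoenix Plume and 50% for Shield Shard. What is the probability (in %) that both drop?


For independent events, P(both) = P(A) * P(B)
= 10% * 50%
= 500 / 100 %
= 5.0%

5.0%


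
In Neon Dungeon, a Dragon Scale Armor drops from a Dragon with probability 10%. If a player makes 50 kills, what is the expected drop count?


Expected drops = kills * (drop_rate / 100)
= 50 * (10 / 100)
= 50 * 0.1
= 5.0

5.0 drops


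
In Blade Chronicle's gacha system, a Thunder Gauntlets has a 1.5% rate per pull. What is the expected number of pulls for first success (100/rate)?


Expected pulls for a geometric distribution = 1/p = 100 / rate%
= 100 / 1.5
= 66.67

66.67 pulls


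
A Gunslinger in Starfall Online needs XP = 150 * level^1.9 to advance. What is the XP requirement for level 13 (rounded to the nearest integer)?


XP = 150 * level^1.9
Substitute level = 13:
XP = 150 * 13^1.9
= 150 * 130.7653
= 19615

19615 XP


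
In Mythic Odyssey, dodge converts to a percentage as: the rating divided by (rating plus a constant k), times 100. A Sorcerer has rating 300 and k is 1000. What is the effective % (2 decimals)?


effective% = rating / (rating + k) * 100
= 300 / (300 + 1000) * 100
= 300 / 1300 * 100
= 0.230769 * 100
= 23.08%

23.08%


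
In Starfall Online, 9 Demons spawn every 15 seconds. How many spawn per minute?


Spawns per minute = count * (60 / interval)
= 9 * (60 / 15)
= 9 * 4.0
= 36.0

36.0 per minute


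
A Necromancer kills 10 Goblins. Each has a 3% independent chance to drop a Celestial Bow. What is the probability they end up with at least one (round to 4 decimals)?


P(at least one) = 1 - P(none) = 1 - (1-p)^n
p = 3/100 = 0.03
1 - p = 0.97
(1 - p)^10 = 0.97^10 = 0.737424
P(at least one) = 1 - 0.737424 = 0.2626

0.2626


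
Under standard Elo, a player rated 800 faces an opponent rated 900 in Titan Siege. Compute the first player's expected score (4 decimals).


Elo expected score: Ea = 1/(1 + 10^((Rb-Ra)/400))
Rb - Ra = 900 - 800 = 100
(Rb-Ra)/400 = 100/400 = 0.25
10^0.25 = 1.778279
Ea = 1/(1 + 1.778279) = 1/2.778279 = 0.3599

0.3599


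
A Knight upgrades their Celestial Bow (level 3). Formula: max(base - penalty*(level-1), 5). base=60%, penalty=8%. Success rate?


raw_rate = 60 - 8 * (3 - 1)
= 60 - 8 * 2
= 60 - 16
= 44
Apply floor: max(44, 5) = 44%

44%


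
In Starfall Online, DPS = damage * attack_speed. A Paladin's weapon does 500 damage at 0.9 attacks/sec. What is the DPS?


DPS = damage * attack_speed
= 500 * 0.9
= 450.0

450.0 DPS


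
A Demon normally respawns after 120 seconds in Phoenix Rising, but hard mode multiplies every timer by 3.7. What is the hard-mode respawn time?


Respawn time = base * multiplier
= 120 * 3.7
= 444.0 seconds

444.0 seconds


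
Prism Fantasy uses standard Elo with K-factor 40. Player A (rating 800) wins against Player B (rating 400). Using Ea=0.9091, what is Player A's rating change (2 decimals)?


Elo update: delta = K * (S - Ea), where S = 1 (wins)
S - Ea = 1 - 0.9091 = 0.0909
Rating change = 40 * 0.0909
= 3.64

3.64 rating points


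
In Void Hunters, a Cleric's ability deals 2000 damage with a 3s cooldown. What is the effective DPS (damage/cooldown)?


DPS = damage / cooldown
= 2000 / 3
= 666.67

666.67 DPS


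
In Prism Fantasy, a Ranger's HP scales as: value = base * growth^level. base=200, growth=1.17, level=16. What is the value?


value = base * growth^level
= 200 * 1.17^16
= 200 * 12.330304
= 2466.06

2466.06 HP


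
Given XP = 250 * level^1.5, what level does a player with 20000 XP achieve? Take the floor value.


XP = 250 * level^1.5, so level = (XP / 250)^(1/1.5)
= (20000 / 250)^(1/1.5)
= 80.0^0.6667
= 18.5664
Floor: level = 18

level 18


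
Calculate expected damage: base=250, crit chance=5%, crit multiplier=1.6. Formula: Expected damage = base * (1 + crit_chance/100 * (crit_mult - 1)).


E[dmg] = base * (1 + crit_chance * (crit_mult - 1))
cc as decimal = 5/100 = 0.05
cm - 1 = 1.6 - 1 = 0.6
Bonus factor = 0.05 * 0.6 = 0.03
Total multiplier = 1 + 0.03 = 1.03
Expected damage = 250 * 1.03 = 257.50

257.50 damage


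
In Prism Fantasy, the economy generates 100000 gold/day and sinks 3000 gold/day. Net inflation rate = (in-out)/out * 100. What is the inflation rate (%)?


Net gold = 100000 - 3000 = 97000
Inflation rate = net / sunk * 100 = 97000 / 3000 * 100
= 32.333333 * 100
= 3233.33%

3233.33%


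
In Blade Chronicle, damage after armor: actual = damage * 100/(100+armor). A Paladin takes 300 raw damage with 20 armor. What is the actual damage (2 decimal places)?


actual = 300 * 100 / (100 + 20)
= 300 * 100 / 120
= 30000 / 120
= 250.00

250.00 damage


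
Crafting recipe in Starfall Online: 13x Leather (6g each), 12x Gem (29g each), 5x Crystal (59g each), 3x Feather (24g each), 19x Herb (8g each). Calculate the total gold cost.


Cost breakdown:
  Leather: 13 * 6 = 78
  Gem: 12 * 29 = 348
  Crystal: 5 * 59 = 295
  Feather: 3 * 24 = 72
  Herb: 19 * 8 = 152
Total = 78 + 348 + 295 + 72 + 152 = 945

945 gold


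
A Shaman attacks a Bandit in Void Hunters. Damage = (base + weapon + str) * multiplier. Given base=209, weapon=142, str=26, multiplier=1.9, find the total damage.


Sum base + weapon + str = 209 + 142 + 26 = 377
Multiply by 1.9:
377 * 1.9 = 716.3

716.3 damage


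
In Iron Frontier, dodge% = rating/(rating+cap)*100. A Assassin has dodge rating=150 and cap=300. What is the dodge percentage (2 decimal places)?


dodge% = 150 / (150 + 300) * 100
= 150 / 450 * 100
= 0.333333 * 100
= 33.33%

33.33%


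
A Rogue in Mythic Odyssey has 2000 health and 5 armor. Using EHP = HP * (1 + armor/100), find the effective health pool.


EHP = 2000 * (1 + 5/100)
= 2000 * (1 + 0.05)
= 2000 * 1.05
= 2100.0

2100.0 EHP


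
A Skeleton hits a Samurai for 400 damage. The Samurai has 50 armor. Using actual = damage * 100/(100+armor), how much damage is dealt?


actual = 400 * 100 / (100 + 50)
= 400 * 100 / 150
= 40000 / 150
= 266.67

266.67 damage


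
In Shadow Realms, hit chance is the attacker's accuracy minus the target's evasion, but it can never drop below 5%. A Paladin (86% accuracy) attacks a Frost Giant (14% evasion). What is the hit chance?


accuracy - evasion = 86 - 14 = 72
Apply floor: max(72, 5) = 72
Hit chance = 72%

72%


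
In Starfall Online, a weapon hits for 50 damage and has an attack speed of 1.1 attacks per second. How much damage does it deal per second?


DPS = damage * attack_speed
= 50 * 1.1
= 55.0

55.0 DPS


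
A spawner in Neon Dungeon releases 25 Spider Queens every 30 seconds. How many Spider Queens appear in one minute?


Spawns per minute = count * (60 / interval)
= 25 * (60 / 30)
= 25 * 2.0
= 50.0

50.0 per minute


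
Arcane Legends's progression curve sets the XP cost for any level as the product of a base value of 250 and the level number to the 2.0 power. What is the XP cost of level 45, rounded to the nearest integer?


XP = 250 * level^2.0
Substitute level = 45:
XP = 250 * 45^2.0
= 250 * 2025.0
= 506250

506250 XP


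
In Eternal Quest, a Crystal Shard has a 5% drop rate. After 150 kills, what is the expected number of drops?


Expected drops = kills * (drop_rate / 100)
= 150 * (5 / 100)
= 150 * 0.05
= 7.5

7.5 drops


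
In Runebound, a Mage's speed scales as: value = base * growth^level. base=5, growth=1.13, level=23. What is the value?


value = base * growth^level
= 5 * 1.13^23
= 5 * 16.626629
= 83.13

83.13 speed


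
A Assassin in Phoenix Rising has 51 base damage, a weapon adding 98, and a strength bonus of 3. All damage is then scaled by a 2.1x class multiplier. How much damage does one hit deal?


Sum base + weapon + str = 51 + 98 + 3 = 152
Multiply by 2.1:
152 * 2.1 = 319.2

319.2 damage


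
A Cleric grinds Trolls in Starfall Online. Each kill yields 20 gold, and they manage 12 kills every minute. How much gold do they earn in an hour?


Gold per minute = 20 * 12 = 240
Gold per hour = 240 * 60 = 14400

14400 gold/hour


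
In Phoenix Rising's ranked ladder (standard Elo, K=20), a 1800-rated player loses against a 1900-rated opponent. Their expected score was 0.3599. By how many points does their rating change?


Elo update: delta = K * (S - Ea), where S = 0 (loses)
S - Ea = 0 - 0.3599 = -0.3599
Rating change = 20 * -0.3599
= -7.20

-7.20 rating points


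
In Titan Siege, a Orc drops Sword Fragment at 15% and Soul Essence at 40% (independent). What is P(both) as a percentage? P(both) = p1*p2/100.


For independent events, P(both) = P(A) * P(B)
= 15% * 40%
= 600 / 100 %
= 6.0%

6.0%


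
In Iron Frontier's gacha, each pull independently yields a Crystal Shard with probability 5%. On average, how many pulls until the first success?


Expected pulls for a geometric distribution = 1/p = 100 / rate%
= 100 / 5
= 20.0

20.0 pulls


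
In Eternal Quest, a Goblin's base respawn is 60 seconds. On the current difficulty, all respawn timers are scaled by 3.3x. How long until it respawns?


Respawn time = base * multiplier
= 60 * 3.3
= 198.0 seconds

198.0 seconds
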